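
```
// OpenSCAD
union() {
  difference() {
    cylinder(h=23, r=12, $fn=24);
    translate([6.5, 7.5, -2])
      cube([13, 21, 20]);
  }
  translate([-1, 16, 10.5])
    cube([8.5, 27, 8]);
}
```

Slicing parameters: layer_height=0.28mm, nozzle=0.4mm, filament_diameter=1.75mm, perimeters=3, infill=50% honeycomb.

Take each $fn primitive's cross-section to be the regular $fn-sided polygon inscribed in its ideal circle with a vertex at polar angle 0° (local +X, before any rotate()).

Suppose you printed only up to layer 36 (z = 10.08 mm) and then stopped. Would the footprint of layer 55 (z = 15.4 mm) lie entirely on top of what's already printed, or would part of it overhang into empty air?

Compare the two slices. At z = 10.08: the r=12 cylinder contributes a regular 24-gon of circumradius 12 (area = (24/2)·12.000²·sin(360°/24) = 447.24 mm²); the 13×21 cube at (6.5, 7.5) contributes its full rectangle (area 273.00 mm²); Taking the first minus the rest: starting from the r=12 cylinder (447.24 mm²), the 13×21 cube at (6.5, 7.5) partially overlaps it — only the 3.84 mm² overlap (of its 273.00 mm²) is removed, clipping the outline — area = 443.40 mm²; the cube at (-1, 16) is absent (z outside [10.5, 18.5]); Taking the union: only that combined region is present, so the union is just that shape — area = 443.40 mm². At z = 15.4: the r=12 cylinder contributes a regular 24-gon of circumradius 12 (area = (24/2)·12.000²·sin(360°/24) = 447.24 mm²); the 13×21 cube at (6.5, 7.5) contributes its full rectangle (area 273.00 mm²); Subtracting the remaining from the first: starting from the r=12 cylinder (447.24 mm²), the 13×21 cube at (6.5, 7.5) partially overlaps it — only the 3.84 mm² overlap (of its 273.00 mm²) is removed, clipping the outline — area = 443.40 mm²; the 8.5×27 cube at (-1, 16) contributes its full rectangle (area 229.50 mm²); Combining (union): the 2 present regions are separate (no shared area or edge), so areas and boundary lengths simply add and each stays a separate island — area = 672.90 mm². Checking containment: at z = 15.4 the cross-section extends beyond the z = 10.08 cross-section by about 229.50 mm².

part overhangs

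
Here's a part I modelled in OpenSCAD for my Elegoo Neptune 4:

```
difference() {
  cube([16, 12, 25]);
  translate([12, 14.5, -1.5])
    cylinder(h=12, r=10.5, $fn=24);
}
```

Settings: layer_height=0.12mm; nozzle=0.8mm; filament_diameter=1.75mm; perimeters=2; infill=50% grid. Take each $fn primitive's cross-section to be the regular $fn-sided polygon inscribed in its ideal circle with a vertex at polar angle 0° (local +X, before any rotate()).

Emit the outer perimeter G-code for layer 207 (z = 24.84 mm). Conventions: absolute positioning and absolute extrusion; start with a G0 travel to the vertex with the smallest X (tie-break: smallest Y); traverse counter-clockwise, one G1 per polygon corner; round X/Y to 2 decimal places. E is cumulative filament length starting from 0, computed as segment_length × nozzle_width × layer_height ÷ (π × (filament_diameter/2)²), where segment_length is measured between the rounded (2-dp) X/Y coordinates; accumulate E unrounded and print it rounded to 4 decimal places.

G0 X0.00 Y0.00 Z24.84
G1 X16.00 Y0.00 E0.6386
G1 X16.00 Y12.00 E1.1175
G1 X0.00 Y12.00 E1.7561
G1 X0.00 Y0.00 E2.2351

At z = 24.84 mm: the cube is present — its section is the full 16×12 rectangle; the cylinder at (12, 14.5) does not reach this height (z outside [-1.5, 10.5]); Taking the first minus the rest: none of the subtracted shapes is present at this height, so the 16×12 cube is unchanged — 1 connected region. The outline is a single polygon with 4 vertices. Extrusion per mm of travel: 0.8 × 0.12 / (π × 0.875²) = 0.039912. Accumulating E over each segment gives final E = 2.2351.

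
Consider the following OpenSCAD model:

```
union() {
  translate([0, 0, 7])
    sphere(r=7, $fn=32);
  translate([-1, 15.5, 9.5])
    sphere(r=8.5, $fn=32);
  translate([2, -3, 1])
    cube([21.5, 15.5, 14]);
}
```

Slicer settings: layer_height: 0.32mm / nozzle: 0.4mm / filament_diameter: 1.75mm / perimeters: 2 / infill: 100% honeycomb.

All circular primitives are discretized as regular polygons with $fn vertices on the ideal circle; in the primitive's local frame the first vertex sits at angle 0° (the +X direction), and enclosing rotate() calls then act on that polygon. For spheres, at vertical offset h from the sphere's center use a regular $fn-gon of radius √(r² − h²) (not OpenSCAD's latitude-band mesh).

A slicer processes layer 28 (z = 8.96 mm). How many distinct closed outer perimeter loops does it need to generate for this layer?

At z = 8.96 mm: the r=7 sphere slices to a regular 32-gon of circumradius 6.720 (√(r²−h²) with h=1.96 from center); the r=8.5 sphere at (-1, 15.5) contributes a regular 32-gon of circumradius √(8.5²−0.54²) = 8.483; the 21.5×15.5 cube at (2, -3) contributes its full rectangle; Taking the union: the regions partially overlap (shared area 50.96 mm²), so overlapping operands fuse into one piece — 1 connected region. The result has 1 disconnected region.

1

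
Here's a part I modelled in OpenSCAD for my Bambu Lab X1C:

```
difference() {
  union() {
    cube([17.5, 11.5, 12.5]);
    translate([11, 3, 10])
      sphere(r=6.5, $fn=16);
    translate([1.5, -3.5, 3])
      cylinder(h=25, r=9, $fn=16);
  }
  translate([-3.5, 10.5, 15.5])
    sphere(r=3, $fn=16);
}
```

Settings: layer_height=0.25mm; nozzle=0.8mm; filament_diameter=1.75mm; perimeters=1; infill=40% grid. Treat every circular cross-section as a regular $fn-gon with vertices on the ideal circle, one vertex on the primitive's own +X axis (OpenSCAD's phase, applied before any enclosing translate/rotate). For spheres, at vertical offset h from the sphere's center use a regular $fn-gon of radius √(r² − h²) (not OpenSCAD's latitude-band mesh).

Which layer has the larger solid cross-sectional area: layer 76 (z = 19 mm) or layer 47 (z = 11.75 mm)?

layer 47 (z = 11.75 mm)

Layer 76 (z = 19): the cube does not reach this height (z outside [0, 12.5]); the sphere at (11, 3) is absent (|z−center|=9.000 > r=6.5); the cylinder at (1.5, -3.5): section is a regular 16-gon, circumradius r=9 (area = (16/2)·9.000²·sin(360°/16) = 247.98 mm²); Merging all regions: only the r=9 cylinder at (1.5, -3.5) is present, so the union is just that shape — area = 247.98 mm²; the sphere at (-3.5, 10.5) is not intersected at this z (|z−center|=3.500 > r=3); After the difference (first − rest): none of the subtracted shapes is present at this height, so that combined region is unchanged — area = 247.98 mm². So its area = 247.98 mm². Layer 47 (z = 11.75): the cube (footprint 17.5×11.5) is included at this height (area 201.25 mm²); the r=6.5 sphere at (11, 3) slices to a regular 16-gon of circumradius 6.260 (√(r²−h²) with h=1.75 from center) (area = (16/2)·6.260²·sin(360°/16) = 119.97 mm²); the r=9 cylinder at (1.5, -3.5) gives a regular 16-gon of circumradius 9 (constant along its height) (area = (16/2)·9.000²·sin(360°/16) = 247.98 mm²); Taking the union: the regions partially overlap — summed areas 569.20 mm² minus the doubly-counted overlap 144.71 mm² gives 424.49 mm² — area = 424.49 mm²; the sphere at (-3.5, 10.5) is absent (|z−center|=3.750 > r=3); After the difference (first − rest): none of the subtracted shapes is present at this height, so the result so far is unchanged — area = 424.49 mm². So its area = 424.49 mm². Layer 47 is larger (424.49 vs 247.98 mm²).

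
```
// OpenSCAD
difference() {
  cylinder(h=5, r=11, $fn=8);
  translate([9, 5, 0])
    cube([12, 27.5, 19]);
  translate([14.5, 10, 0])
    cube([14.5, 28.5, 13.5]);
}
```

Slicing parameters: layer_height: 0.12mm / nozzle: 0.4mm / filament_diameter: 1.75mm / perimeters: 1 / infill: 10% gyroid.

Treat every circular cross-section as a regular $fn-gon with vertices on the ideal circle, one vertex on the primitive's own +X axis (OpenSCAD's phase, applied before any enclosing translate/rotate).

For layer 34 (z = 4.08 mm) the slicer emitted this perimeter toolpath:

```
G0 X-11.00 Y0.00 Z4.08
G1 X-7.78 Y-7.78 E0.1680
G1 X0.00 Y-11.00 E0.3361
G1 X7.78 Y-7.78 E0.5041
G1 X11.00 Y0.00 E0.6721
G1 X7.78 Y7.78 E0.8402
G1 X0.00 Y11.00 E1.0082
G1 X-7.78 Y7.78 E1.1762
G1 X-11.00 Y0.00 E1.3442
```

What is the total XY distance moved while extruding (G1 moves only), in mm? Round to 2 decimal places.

Sum the Euclidean lengths of each G1 segment: total = 67.36 mm.

67.36 mm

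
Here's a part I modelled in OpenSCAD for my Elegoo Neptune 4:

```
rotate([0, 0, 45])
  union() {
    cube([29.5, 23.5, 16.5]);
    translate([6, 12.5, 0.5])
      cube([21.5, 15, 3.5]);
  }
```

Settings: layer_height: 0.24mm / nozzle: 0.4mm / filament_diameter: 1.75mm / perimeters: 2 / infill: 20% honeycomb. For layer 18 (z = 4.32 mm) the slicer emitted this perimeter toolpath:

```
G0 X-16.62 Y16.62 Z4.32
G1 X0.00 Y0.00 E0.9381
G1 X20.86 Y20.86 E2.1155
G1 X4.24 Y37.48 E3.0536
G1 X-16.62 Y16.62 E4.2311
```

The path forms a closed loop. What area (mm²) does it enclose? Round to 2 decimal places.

Apply the shoelace formula to the sequence of (X, Y) vertices; enclosed area = 693.39 mm².

693.39 mm²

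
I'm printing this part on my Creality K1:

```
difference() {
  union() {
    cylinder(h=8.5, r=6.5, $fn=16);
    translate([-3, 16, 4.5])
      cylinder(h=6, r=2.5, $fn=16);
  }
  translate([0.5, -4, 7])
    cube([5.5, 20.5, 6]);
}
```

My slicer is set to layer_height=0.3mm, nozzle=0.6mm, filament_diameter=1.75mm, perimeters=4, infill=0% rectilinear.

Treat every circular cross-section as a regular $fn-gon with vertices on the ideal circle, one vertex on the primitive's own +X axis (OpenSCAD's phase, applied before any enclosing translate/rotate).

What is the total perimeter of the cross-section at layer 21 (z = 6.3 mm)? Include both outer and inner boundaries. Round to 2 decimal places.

At z = 6.3 mm: the cylinder: section is a regular 16-gon, circumradius r=6.5 (perimeter = 2·16·6.500·sin(180°/16) = 40.58 mm); the r=2.5 cylinder at (-3, 16) contributes a regular 16-gon of circumradius 2.5 (perimeter = 2·16·2.500·sin(180°/16) = 15.61 mm); Merging all regions: the 2 present regions are separate (no shared area or edge), so areas and boundary lengths simply add and each stays a separate island — boundary = 56.19 mm; the cube at (0.5, -4) does not reach this height (z outside [7, 13]); Subtracting the remaining from the first: none of the subtracted shapes is present at this height, so that combined region is unchanged — boundary = 56.19 mm. Overall, the cross-section has 2 separate islands. Total boundary length (outer) = 56.19 mm.

56.19 mm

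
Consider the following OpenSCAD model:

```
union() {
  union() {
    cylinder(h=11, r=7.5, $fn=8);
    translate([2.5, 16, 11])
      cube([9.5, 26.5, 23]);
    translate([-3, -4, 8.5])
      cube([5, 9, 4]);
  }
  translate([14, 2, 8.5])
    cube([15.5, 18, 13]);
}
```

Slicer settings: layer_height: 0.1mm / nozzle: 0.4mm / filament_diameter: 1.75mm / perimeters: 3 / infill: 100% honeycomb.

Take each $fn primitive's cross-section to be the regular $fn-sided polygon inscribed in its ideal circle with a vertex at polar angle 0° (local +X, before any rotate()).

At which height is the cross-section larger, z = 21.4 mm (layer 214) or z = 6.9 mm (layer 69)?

Layer 214 (z = 21.4): the cylinder is absent (z outside [0, 11]); the cube at (2.5, 16) is present — its section is the full 9.5×26.5 rectangle (area 251.75 mm²); the cube at (-3, -4) does not reach this height (z outside [8.5, 12.5]); Taking the union: only the 9.5×26.5 cube at (2.5, 16) is present, so the union is just that shape — area = 251.75 mm²; the cube at (14, 2) is present — its section is the full 15.5×18 rectangle (area 279.00 mm²); Taking the union: the 2 present regions are separate (no shared area or edge), so areas and boundary lengths simply add and each stays a separate island — area = 530.75 mm². So its area = 530.75 mm². Layer 69 (z = 6.9): the r=7.5 cylinder contributes a regular 8-gon of circumradius 7.5 (area = (8/2)·7.500²·sin(360°/8) = 159.10 mm²); the cube at (2.5, 16) does not reach this height (z outside [11, 34]); the cube at (-3, -4) is not intersected at this z (z outside [8.5, 12.5]); Taking the union: only the r=7.5 cylinder is present, so the union is just that shape — area = 159.10 mm²; the cube at (14, 2) is absent (z outside [8.5, 21.5]); Taking the union: only that combined region is present, so the union is just that shape — area = 159.10 mm². So its area = 159.10 mm². Layer 214 is larger (530.75 vs 159.10 mm²).

layer 214 (z = 21.4 mm)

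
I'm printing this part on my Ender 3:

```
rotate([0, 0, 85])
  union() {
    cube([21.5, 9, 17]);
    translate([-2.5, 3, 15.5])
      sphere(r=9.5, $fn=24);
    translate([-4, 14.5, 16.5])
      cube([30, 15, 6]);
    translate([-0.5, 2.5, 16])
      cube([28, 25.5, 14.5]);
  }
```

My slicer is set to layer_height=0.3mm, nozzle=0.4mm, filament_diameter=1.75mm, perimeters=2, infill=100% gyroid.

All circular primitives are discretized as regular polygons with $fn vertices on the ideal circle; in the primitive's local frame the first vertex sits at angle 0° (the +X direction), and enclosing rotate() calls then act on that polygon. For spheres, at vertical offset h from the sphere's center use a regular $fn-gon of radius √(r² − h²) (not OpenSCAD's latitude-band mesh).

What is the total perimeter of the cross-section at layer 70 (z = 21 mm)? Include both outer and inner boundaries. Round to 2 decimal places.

At z = 21 mm: the cube is not intersected at this z (z outside [0, 17]); the r=9.5 sphere at (-2.5, 3) slices to a regular 24-gon of circumradius 7.746 (√(r²−h²) with h=5.5 from center) (perimeter = 2·24·7.746·sin(180°/24) = 48.53 mm); the 30×15 cube at (-4, 14.5) contributes its full rectangle (perimeter 90.00 mm); the cube at (-0.5, 2.5) (footprint 28×25.5) is included at this height (perimeter 107.00 mm); Combining (union): the regions partially overlap (shared area 391.97 mm²), so the edge portions inside another operand are dropped and the merged outline is re-measured after clipping — boundary = 141.25 mm; (whole slice rotated 85° about Z — lengths, areas and connectivity unchanged). Overall, the cross-section is a single solid region. Total boundary length (outer) = 141.25 mm.

141.25 mm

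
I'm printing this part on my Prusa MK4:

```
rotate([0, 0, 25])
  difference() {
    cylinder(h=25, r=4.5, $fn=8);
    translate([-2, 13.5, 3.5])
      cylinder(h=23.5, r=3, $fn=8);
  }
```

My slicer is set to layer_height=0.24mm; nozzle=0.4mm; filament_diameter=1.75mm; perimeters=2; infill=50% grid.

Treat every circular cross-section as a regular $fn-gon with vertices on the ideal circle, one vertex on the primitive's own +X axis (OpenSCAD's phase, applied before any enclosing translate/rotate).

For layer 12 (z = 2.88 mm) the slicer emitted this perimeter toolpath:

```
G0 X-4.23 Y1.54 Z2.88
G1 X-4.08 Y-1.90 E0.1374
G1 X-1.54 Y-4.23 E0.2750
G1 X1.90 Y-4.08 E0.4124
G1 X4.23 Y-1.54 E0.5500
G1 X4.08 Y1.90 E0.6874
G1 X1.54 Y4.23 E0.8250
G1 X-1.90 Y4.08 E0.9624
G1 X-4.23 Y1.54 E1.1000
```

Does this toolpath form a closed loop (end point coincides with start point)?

yes

Start point (G0): (-4.23, 1.54). End point (last G1): the path returns to the start — closed.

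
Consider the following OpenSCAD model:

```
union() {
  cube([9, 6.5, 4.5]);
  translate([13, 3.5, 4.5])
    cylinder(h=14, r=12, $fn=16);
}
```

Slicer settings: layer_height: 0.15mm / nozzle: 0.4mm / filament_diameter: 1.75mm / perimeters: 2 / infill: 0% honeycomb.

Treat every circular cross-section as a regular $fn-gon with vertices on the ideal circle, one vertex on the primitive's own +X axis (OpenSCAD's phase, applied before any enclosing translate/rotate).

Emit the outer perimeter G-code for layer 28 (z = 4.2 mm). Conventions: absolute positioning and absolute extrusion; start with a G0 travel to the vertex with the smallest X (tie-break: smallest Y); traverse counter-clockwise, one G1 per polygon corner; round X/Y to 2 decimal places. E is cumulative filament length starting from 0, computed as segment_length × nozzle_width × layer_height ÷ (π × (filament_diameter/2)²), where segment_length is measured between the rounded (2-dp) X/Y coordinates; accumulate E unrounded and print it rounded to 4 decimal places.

G0 X0.00 Y0.00 Z4.20
G1 X9.00 Y0.00 E0.2245
G1 X9.00 Y6.50 E0.3866
G1 X0.00 Y6.50 E0.6112
G1 X0.00 Y0.00 E0.7733

At z = 4.2 mm: the cube (footprint 9×6.5) is included at this height; the cylinder at (13, 3.5) does not reach this height (z outside [4.5, 18.5]); Combining (union): only the 9×6.5 cube is present, so the union is just that shape — 1 connected region. The outline is a single polygon with 4 vertices. Extrusion per mm of travel: 0.4 × 0.15 / (π × 0.875²) = 0.024945. Accumulating E over each segment gives final E = 0.7733.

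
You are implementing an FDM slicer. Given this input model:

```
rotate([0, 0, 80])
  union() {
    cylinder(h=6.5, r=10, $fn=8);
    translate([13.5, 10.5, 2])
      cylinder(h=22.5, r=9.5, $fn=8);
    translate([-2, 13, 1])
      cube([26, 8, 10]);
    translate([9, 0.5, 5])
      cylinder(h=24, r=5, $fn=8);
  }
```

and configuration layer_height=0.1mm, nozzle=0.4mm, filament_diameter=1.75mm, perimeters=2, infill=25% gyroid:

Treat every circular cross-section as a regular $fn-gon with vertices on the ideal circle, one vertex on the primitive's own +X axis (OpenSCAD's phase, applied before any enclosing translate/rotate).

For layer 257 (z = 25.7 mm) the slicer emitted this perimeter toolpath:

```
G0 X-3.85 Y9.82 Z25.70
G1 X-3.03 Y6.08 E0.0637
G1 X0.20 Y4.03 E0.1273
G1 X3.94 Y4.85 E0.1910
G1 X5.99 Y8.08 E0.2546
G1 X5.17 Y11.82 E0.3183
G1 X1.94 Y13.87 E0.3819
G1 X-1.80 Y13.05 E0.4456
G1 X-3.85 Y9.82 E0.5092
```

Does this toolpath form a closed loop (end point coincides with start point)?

Start point (G0): (-3.85, 9.82). End point (last G1): the path returns to the start — closed.

yes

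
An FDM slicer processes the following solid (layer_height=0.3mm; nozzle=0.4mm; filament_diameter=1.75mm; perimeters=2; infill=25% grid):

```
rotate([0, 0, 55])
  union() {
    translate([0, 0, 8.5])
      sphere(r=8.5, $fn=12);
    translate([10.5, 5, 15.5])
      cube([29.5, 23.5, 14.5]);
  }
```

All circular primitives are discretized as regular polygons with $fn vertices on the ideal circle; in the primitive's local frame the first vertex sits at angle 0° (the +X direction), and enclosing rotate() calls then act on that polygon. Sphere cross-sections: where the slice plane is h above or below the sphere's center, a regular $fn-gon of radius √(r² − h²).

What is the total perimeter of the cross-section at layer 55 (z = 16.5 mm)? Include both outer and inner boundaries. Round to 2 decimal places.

123.84 mm

At z = 16.5 mm: the r=8.5 sphere slices to a regular 12-gon of circumradius 2.872 (√(r²−h²) with h=8 from center) (perimeter = 2·12·2.872·sin(180°/12) = 17.84 mm); the cube at (10.5, 5) is present — its section is the full 29.5×23.5 rectangle (perimeter 106.00 mm); Taking the union: the 2 present regions are separate (no shared area or edge), so areas and boundary lengths simply add and each stays a separate island — boundary = 123.84 mm; (whole slice rotated 55° about Z — lengths, areas and connectivity unchanged). Overall, the cross-section has 2 separate islands. Total boundary length (outer) = 123.84 mm.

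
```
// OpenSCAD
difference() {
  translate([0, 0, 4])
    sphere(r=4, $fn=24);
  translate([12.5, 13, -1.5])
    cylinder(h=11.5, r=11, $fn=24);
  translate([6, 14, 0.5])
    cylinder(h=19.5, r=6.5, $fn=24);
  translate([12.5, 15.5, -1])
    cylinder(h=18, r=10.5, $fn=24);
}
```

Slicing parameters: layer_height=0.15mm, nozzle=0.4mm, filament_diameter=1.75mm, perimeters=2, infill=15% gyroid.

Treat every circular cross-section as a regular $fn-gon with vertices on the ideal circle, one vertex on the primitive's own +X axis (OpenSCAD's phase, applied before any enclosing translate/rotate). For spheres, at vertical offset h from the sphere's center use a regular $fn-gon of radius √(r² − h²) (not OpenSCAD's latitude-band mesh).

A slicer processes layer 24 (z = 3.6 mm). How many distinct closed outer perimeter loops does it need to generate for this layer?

1

At z = 3.6 mm: the sphere: section is a regular 24-gon, circumradius = √(r²−h²) = √(4²−0.4²) = 3.980; the cylinder at (12.5, 13): section is a regular 24-gon, circumradius r=11; the r=6.5 cylinder at (6, 14) gives a regular 24-gon of circumradius 6.5 (constant along its height); the r=10.5 cylinder at (12.5, 15.5) contributes a regular 24-gon of circumradius 10.5; Taking the first minus the rest: starting from the r=4 sphere, the r=11 cylinder at (12.5, 13) misses the remaining region (no effect); the r=6.5 cylinder at (6, 14) misses the remaining region (no effect); the r=10.5 cylinder at (12.5, 15.5) misses the remaining region (no effect) — 1 connected region. The result has 1 disconnected region.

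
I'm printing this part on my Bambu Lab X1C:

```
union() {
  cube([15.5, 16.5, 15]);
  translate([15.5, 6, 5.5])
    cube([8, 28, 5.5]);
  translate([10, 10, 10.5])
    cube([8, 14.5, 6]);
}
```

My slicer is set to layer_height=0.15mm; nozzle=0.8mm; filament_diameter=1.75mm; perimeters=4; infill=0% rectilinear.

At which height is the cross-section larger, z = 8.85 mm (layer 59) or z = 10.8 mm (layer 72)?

layer 72 (z = 10.8 mm)

Layer 59 (z = 8.85): the cube is present — its section is the full 15.5×16.5 rectangle (area 255.75 mm²); the cube at (15.5, 6) (footprint 8×28) is included at this height (area 224.00 mm²); the cube at (10, 10) does not reach this height (z outside [10.5, 16.5]); Combining (union): the 2 present regions share edge segments without overlapping in area, so areas simply add but the touching pieces fuse into one outline (the shared edge portions become interior and drop out of the boundary) — area = 479.75 mm². So its area = 479.75 mm². Layer 72 (z = 10.8): the 15.5×16.5 cube contributes its full rectangle (area 255.75 mm²); the 8×28 cube at (15.5, 6) contributes its full rectangle (area 224.00 mm²); the cube at (10, 10) (footprint 8×14.5) is included at this height (area 116.00 mm²); Combining (union): the regions partially overlap — summed areas 595.75 mm² minus the doubly-counted overlap 72.00 mm² gives 523.75 mm² — area = 523.75 mm². So its area = 523.75 mm². Layer 72 is larger (523.75 vs 479.75 mm²).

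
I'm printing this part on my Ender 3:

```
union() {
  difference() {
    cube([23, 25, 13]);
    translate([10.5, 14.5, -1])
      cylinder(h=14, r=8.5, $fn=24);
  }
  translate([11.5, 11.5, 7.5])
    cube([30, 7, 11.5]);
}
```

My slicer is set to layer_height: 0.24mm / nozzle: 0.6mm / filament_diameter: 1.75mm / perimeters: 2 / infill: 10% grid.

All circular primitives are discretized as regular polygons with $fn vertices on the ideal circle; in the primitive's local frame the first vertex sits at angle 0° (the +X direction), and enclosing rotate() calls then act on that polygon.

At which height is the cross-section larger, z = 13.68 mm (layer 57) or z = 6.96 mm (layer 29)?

layer 29 (z = 6.96 mm)

Layer 57 (z = 13.68): the cube is not intersected at this z (z outside [0, 13]); the cylinder at (10.5, 14.5) is absent (z outside [-1, 13]); Taking the first minus the rest: the first operand is absent here, so nothing remains; the cube at (11.5, 11.5) (footprint 30×7) is included at this height (area 210.00 mm²); Taking the union: only the 30×7 cube at (11.5, 11.5) is present, so the union is just that shape — area = 210.00 mm². So its area = 210.00 mm². Layer 29 (z = 6.96): the cube is present — its section is the full 23×25 rectangle (area 575.00 mm²); the r=8.5 cylinder at (10.5, 14.5) contributes a regular 24-gon of circumradius 8.5 (area = (24/2)·8.500²·sin(360°/24) = 224.40 mm²); Subtracting the remaining from the first: starting from the 23×25 cube (575.00 mm²), the r=8.5 cylinder at (10.5, 14.5) lies wholly inside it (removes its full 224.40 mm² and its 53.25 mm outline becomes a hole wall) — area = 350.60 mm²; the cube at (11.5, 11.5) does not reach this height (z outside [7.5, 19]); Merging all regions: only the result so far is present, so the union is just that shape — area = 350.60 mm². So its area = 350.60 mm². Layer 29 is larger (350.60 vs 210.00 mm²).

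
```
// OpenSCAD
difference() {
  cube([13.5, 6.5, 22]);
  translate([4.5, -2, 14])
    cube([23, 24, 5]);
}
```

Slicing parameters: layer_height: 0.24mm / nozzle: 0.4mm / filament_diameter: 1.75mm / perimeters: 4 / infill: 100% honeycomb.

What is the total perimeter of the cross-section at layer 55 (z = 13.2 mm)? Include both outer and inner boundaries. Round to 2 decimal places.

40.00 mm

At z = 13.2 mm: the cube is present — its section is the full 13.5×6.5 rectangle (perimeter 40.00 mm); the cube at (4.5, -2) is not intersected at this z (z outside [14, 19]); After the difference (first − rest): none of the subtracted shapes is present at this height, so the 13.5×6.5 cube is unchanged — boundary = 40.00 mm. Overall, the cross-section is a single solid region. Total boundary length (outer) = 40.00 mm.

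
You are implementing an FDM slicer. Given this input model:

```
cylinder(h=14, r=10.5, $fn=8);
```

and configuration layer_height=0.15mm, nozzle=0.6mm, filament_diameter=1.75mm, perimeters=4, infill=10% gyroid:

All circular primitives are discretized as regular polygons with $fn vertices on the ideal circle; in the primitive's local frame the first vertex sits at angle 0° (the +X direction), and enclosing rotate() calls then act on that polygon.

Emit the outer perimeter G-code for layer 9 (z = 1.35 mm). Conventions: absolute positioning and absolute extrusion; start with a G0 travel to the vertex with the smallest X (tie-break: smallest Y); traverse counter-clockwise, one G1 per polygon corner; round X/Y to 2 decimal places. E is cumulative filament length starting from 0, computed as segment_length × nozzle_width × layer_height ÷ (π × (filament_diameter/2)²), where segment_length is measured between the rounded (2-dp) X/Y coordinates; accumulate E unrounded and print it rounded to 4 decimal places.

G0 X-10.50 Y0.00 Z1.35
G1 X-7.42 Y-7.42 E0.3006
G1 X0.00 Y-10.50 E0.6012
G1 X7.42 Y-7.42 E0.9018
G1 X10.50 Y0.00 E1.2024
G1 X7.42 Y7.42 E1.5030
G1 X0.00 Y10.50 E1.8036
G1 X-7.42 Y7.42 E2.1043
G1 X-10.50 Y0.00 E2.4049

At z = 1.35 mm: the r=10.5 cylinder contributes a regular 8-gon of circumradius 10.5. The outline is a single polygon with 8 vertices. Extrusion per mm of travel: 0.6 × 0.15 / (π × 0.875²) = 0.037418. Accumulating E over each segment gives final E = 2.4049.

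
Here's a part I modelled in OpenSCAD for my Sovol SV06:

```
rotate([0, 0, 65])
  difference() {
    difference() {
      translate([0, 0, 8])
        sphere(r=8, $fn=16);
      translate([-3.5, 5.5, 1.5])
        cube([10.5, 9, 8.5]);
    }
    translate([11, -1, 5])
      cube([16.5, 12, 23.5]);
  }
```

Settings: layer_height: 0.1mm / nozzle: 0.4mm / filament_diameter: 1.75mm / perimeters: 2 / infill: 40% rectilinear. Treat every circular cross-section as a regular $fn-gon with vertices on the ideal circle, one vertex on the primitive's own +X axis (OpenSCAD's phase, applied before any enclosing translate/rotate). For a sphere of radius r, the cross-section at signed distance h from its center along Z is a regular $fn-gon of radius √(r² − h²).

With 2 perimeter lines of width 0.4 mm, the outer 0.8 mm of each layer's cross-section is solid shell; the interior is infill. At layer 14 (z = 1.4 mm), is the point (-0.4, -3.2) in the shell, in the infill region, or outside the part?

infill

At z = 1.4 mm: the r=8 sphere contributes a regular 16-gon of circumradius √(8²−6.6²) = 4.521; the cube at (-3.5, 5.5) is not intersected at this z (z outside [1.5, 10]); Subtracting the remaining from the first: none of the subtracted shapes is present at this height, so the r=8 sphere is unchanged — 1 connected region; the cube at (11, -1) is not intersected at this z (z outside [5, 28.5]); Subtracting the remaining from the first: none of the subtracted shapes is present at this height, so the result so far is unchanged — 1 connected region; (whole slice rotated 65° about Z — lengths, areas and connectivity unchanged). Overall, the cross-section is a single solid region. Undo the 65° rotation: the query point maps to (-3.069, -0.990) in the un-rotated model frame. The nearest boundary edge runs (-4.52, 0.00)→(-4.18, -1.73); distance from the point to it = 1.23 mm. The point is inside the cross-section and 1.23 mm from the nearest boundary — more than the 0.8 mm shell width (2 × 0.4), so it's in the infill interior.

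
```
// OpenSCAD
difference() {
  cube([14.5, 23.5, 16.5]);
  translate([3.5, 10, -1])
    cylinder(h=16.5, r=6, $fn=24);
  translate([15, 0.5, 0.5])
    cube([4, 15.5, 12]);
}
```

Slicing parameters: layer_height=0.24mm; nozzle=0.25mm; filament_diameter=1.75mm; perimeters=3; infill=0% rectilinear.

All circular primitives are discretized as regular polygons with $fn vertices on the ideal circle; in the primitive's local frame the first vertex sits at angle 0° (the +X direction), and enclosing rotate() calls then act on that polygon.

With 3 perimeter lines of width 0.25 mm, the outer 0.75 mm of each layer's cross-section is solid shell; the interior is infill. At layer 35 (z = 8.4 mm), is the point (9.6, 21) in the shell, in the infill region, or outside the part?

At z = 8.4 mm: the 14.5×23.5 cube contributes its full rectangle; the cylinder at (3.5, 10): section is a regular 24-gon, circumradius r=6; the cube at (15, 0.5) (footprint 4×15.5) is included at this height; Subtracting the remaining from the first: starting from the 14.5×23.5 cube, the r=6 cylinder at (3.5, 10) partially overlaps it — only the 95.13 mm² overlap (of its 111.81 mm²) is removed, clipping the outline; the 4×15.5 cube at (15, 0.5) misses the remaining region (no effect) — 1 connected region. Overall, the cross-section is a single solid region. The nearest boundary edge runs (0.00, 23.50)→(14.50, 23.50); distance from the point to it = 2.50 mm. The point is inside the cross-section and 2.50 mm from the nearest boundary — more than the 0.75 mm shell width (3 × 0.25), so it's in the infill interior.

infill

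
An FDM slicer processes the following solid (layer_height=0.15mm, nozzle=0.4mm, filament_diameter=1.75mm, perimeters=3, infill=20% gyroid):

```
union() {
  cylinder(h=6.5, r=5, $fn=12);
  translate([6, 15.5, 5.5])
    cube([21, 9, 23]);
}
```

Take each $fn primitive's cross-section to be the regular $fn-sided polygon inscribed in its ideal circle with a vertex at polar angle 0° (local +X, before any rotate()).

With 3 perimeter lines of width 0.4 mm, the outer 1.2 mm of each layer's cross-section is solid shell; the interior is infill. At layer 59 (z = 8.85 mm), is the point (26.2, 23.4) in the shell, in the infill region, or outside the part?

shell

At z = 8.85 mm: the cylinder does not reach this height (z outside [0, 6.5]); the cube at (6, 15.5) (footprint 21×9) is included at this height; Merging all regions: only the 21×9 cube at (6, 15.5) is present, so the union is just that shape — 1 connected region. Overall, the cross-section is a single solid region. The nearest boundary edge runs (27.00, 15.50)→(27.00, 24.50); distance from the point to it = 0.80 mm. The point is inside the cross-section, 0.80 mm from the nearest boundary — within the 1.2 mm shell band (3 × 0.4).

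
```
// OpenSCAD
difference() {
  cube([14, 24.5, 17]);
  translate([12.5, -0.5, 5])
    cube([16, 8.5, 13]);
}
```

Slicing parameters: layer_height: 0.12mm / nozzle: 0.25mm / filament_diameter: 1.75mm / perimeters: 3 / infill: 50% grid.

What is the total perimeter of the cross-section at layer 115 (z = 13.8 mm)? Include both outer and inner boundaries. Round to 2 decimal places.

77.00 mm

At z = 13.8 mm: the cube is present — its section is the full 14×24.5 rectangle (perimeter 77.00 mm); the 16×8.5 cube at (12.5, -0.5) contributes its full rectangle (perimeter 49.00 mm); After the difference (first − rest): starting from the 14×24.5 cube, the 16×8.5 cube at (12.5, -0.5) partially overlaps it — only the 12.00 mm² overlap (of its 136.00 mm²) is removed, clipping the outline — boundary = 77.00 mm. Overall, the cross-section is a single solid region. Total boundary length (outer) = 77.00 mm.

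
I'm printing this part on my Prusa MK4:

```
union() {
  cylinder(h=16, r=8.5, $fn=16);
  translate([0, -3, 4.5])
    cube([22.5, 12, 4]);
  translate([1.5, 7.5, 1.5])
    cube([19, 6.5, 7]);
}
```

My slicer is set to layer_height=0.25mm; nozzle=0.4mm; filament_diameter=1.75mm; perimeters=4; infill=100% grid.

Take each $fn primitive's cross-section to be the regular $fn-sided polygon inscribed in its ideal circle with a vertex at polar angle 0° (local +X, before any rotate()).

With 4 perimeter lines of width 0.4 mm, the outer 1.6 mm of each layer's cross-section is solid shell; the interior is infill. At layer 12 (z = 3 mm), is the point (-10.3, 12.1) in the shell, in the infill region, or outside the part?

outside

At z = 3 mm: the cylinder: section is a regular 16-gon, circumradius r=8.5; the cube at (0, -3) is absent (z outside [4.5, 8.5]); the cube at (1.5, 7.5) (footprint 19×6.5) is included at this height; Merging all regions: the regions partially overlap (shared area 1.02 mm²), so overlapping operands fuse into one piece — 1 connected region. Overall, the cross-section is a single solid region. The nearest boundary edge runs (-7.85, 3.25)→(-6.01, 6.01); distance from the point to it = 7.45 mm. The point is not inside any of the regions above, so it lies outside the cross-section (7.45 mm from the nearest boundary).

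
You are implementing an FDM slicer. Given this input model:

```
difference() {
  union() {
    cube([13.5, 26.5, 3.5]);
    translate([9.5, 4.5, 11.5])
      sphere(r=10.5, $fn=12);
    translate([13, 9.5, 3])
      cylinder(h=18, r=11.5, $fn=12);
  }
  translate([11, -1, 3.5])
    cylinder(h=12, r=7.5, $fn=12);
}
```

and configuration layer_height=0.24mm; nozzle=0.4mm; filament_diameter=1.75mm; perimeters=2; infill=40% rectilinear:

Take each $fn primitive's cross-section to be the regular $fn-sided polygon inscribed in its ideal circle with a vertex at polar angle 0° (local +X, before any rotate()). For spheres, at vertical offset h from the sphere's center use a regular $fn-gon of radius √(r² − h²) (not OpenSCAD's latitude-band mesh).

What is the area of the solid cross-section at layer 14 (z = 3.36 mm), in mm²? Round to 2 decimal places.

558.46 mm²

At z = 3.36 mm: the cube is present — its section is the full 13.5×26.5 rectangle (area 357.75 mm²); the r=10.5 sphere at (9.5, 4.5) contributes a regular 12-gon of circumradius √(10.5²−8.14²) = 6.633 (area = (12/2)·6.633²·sin(360°/12) = 131.97 mm²); the r=11.5 cylinder at (13, 9.5) gives a regular 12-gon of circumradius 11.5 (constant along its height) (area = (12/2)·11.500²·sin(360°/12) = 396.75 mm²); Combining (union): the regions partially overlap — summed areas 886.47 mm² minus the doubly-counted overlap 328.01 mm² gives 558.46 mm² — area = 558.46 mm²; the cylinder at (11, -1) is not intersected at this z (z outside [3.5, 15.5]); Subtracting the remaining from the first: none of the subtracted shapes is present at this height, so that combined region is unchanged — area = 558.46 mm². Overall, the cross-section is a single solid region. Net area = 558.46 mm².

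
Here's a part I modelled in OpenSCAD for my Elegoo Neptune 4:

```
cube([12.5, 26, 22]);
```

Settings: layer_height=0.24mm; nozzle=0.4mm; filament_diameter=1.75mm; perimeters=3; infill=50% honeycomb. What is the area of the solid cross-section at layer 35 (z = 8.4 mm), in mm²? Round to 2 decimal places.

At z = 8.4 mm: the 12.5×26 cube contributes its full rectangle (area 325.00 mm²). Overall, the cross-section is a single solid region. Net area = 325.00 mm².

325.00 mm²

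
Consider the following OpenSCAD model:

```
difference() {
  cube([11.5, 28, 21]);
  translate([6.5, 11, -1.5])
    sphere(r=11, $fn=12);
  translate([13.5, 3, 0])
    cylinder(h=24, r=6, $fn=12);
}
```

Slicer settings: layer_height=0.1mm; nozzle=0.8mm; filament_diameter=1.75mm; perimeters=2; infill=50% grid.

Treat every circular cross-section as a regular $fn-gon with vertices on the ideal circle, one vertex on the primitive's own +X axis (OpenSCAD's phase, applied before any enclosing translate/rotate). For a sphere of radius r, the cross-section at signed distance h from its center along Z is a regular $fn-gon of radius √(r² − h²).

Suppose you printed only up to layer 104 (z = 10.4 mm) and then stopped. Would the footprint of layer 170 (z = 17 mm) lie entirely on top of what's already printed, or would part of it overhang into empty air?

Compare the two slices. At z = 10.4: the 11.5×28 cube contributes its full rectangle (area 322.00 mm²); the sphere at (6.5, 11) is absent (|z−center|=11.900 > r=11); the cylinder at (13.5, 3): section is a regular 12-gon, circumradius r=6 (area = (12/2)·6.000²·sin(360°/12) = 108.00 mm²); Subtracting the remaining from the first: starting from the 11.5×28 cube (322.00 mm²), the r=6 cylinder at (13.5, 3) partially overlaps it — only the 26.33 mm² overlap (of its 108.00 mm²) is removed, clipping the outline — area = 295.67 mm². At z = 17: the 11.5×28 cube contributes its full rectangle (area 322.00 mm²); the sphere at (6.5, 11) is not intersected at this z (|z−center|=18.500 > r=11); the r=6 cylinder at (13.5, 3) gives a regular 12-gon of circumradius 6 (constant along its height) (area = (12/2)·6.000²·sin(360°/12) = 108.00 mm²); Taking the first minus the rest: starting from the 11.5×28 cube (322.00 mm²), the r=6 cylinder at (13.5, 3) partially overlaps it — only the 26.33 mm² overlap (of its 108.00 mm²) is removed, clipping the outline — area = 295.67 mm². Checking containment: the cross-section at z = 17 is a subset of the cross-section at z = 10.4.

entirely on top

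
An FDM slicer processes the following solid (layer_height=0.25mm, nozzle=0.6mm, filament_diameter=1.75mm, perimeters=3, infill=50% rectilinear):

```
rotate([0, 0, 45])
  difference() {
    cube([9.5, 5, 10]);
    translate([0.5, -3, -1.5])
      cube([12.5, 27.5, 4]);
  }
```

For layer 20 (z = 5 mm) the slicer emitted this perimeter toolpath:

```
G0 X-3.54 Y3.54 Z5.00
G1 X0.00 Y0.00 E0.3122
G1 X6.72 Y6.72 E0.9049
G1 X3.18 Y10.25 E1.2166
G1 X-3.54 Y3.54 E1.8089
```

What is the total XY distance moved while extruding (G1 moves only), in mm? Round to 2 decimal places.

29.01 mm

Sum the Euclidean lengths of each G1 segment: total = 29.01 mm.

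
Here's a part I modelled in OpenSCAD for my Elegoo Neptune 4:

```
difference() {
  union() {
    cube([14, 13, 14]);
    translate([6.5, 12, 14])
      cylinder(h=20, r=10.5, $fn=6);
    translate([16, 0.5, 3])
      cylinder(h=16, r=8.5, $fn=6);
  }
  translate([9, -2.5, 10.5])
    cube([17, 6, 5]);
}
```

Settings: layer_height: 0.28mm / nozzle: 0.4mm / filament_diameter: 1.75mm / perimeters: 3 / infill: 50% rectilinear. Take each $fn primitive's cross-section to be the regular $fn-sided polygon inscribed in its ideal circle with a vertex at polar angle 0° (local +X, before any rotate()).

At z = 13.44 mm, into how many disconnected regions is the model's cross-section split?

2

At z = 13.44 mm: the 14×13 cube contributes its full rectangle; the cylinder at (6.5, 12) is not intersected at this z (z outside [14, 34]); the r=8.5 cylinder at (16, 0.5) gives a regular 6-gon of circumradius 8.5 (constant along its height); Merging all regions: the regions partially overlap (shared area 35.38 mm²), so overlapping operands fuse into one piece — 1 connected region; the cube at (9, -2.5) is present — its section is the full 17×6 rectangle; After the difference (first − rest): starting from that combined region, the 17×6 cube at (9, -2.5) partially overlaps it — only the 87.76 mm² overlap (of its 102.00 mm²) is removed, clipping the outline — 2 connected regions. The result has 2 disconnected regions.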